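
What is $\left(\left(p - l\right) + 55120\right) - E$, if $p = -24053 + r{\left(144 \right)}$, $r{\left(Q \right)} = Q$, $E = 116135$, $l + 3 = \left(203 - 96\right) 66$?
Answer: $-91983$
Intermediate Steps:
$l = 7059$ ($l = -3 + \left(203 - 96\right) 66 = -3 + 107 \cdot 66 = -3 + 7062 = 7059$)
$p = -23909$ ($p = -24053 + 144 = -23909$)
$\left(\left(p - l\right) + 55120\right) - E = \left(\left(-23909 - 7059\right) + 55120\right) - 116135 = \left(-30968 + 55120\right) - 116135 = 24152 - 116135 = -91983$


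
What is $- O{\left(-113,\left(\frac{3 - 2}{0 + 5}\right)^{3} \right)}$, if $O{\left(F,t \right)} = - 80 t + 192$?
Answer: $- \frac{4784}{25} \approx -191.36$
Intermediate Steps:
$O{\left(F,t \right)} = 192 - 80 t$
$- O{\left(-113,\left(\frac{3 - 2}{0 + 5}\right)^{3} \right)} = - (192 - 80 \left(\frac{3 - 2}{0 + 5}\right)^{3}) = - (192 - 80 \left(1 \cdot \frac{1}{5}\right)^{3}) = - (192 - \frac{80}{125}) = - (192 - \frac{16}{25}) = \left(-1\right) \frac{4784}{25} = - \frac{4784}{25}$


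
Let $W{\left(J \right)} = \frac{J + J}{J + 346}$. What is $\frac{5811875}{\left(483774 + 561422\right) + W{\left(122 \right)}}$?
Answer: $\frac{679989375}{122287993} \approx 5.5606$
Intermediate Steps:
$W{\left(J \right)} = \frac{2 J}{346 + J}$
$\frac{5811875}{\left(483774 + 561422\right) + W{\left(122 \right)}} = \frac{5811875}{\left(483774 + 561422\right) + 2 \cdot 122 \frac{1}{346 + 122}} = \frac{5811875}{1045196 + 2 \cdot 122 \cdot \frac{1}{468}} = \frac{5811875}{1045196 + \frac{61}{117}} = \frac{5811875}{\frac{122287993}{117}} = 5811875 \cdot \frac{117}{122287993} = \frac{679989375}{122287993}$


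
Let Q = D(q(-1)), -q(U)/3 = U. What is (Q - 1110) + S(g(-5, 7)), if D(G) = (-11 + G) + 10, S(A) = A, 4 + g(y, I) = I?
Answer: -1105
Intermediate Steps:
q(U) = -3*U
g(y, I) = -4 + I
D(G) = -1 + G
Q = 2 (Q = -1 - 3*(-1) = -1 + 3 = 2)
(Q - 1110) + S(g(-5, 7)) = (2 - 1110) + (-4 + 7) = -1108 + 3 = -1105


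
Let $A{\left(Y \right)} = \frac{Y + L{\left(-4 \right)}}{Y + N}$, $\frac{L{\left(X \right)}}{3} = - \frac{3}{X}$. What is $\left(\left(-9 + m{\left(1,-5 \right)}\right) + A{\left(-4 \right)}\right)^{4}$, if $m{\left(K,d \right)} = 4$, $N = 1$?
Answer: $\frac{7890481}{20736} \approx 380.52$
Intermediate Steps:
$L{\left(X \right)} = - \frac{9}{X}$ ($L{\left(X \right)} = 3 \left(- \frac{3}{X}\right) = - \frac{9}{X}$)
$A{\left(Y \right)} = \frac{\frac{9}{4} + Y}{1 + Y}$ ($A{\left(Y \right)} = \frac{Y - \frac{9}{-4}}{Y + 1} = \frac{Y - - \frac{9}{4}}{1 + Y} = \frac{Y + \frac{9}{4}}{1 + Y} = \frac{\frac{9}{4} + Y}{1 + Y}$)
$\left(\left(-9 + m{\left(1,-5 \right)}\right) + A{\left(-4 \right)}\right)^{4} = \left(\left(-9 + 4\right) + \frac{\frac{9}{4} - 4}{1 - 4}\right)^{4} = \left(-5 + \frac{1}{-3} \left(- \frac{7}{4}\right)\right)^{4} = \left(-5 - - \frac{7}{12}\right)^{4} = \left(-5 + \frac{7}{12}\right)^{4} = \left(- \frac{53}{12}\right)^{4} = \frac{7890481}{20736}$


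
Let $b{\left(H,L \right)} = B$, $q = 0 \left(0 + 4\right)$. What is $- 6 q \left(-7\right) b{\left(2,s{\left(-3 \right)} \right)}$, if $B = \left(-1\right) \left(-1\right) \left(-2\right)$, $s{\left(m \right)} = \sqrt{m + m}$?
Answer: $0$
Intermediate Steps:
$s{\left(m \right)} = \sqrt{2} \sqrt{m}$ ($s{\left(m \right)} = \sqrt{2 m} = \sqrt{2} \sqrt{m}$)
$B = -2$ ($B = 1 \left(-2\right) = -2$)
$q = 0$ ($q = 0 \cdot 4 = 0$)
$b{\left(H,L \right)} = -2$
$- 6 q \left(-7\right) b{\left(2,s{\left(-3 \right)} \right)} = \left(-6\right) 0 \left(-7\right) \left(-2\right) = 0 \left(-7\right) \left(-2\right) = 0 \left(-2\right) = 0$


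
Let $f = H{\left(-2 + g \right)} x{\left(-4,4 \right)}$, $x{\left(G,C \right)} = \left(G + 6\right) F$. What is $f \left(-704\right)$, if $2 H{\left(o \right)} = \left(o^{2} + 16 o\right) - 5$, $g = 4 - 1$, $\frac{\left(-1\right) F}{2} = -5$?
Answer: $-84480$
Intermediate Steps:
$F = 10$ ($F = \left(-2\right) \left(-5\right) = 10$)
$g = 3$
$x{\left(G,C \right)} = 60 + 10 G$ ($x{\left(G,C \right)} = \left(G + 6\right) 10 = \left(6 + G\right) 10 = 60 + 10 G$)
$H{\left(o \right)} = - \frac{5}{2} + \frac{o^{2}}{2} + 8 o$ ($H{\left(o \right)} = \frac{\left(o^{2} + 16 o\right) - 5}{2} = \frac{-5 + o^{2} + 16 o}{2} = - \frac{5}{2} + \frac{o^{2}}{2} + 8 o$)
$f = 120$ ($f = \left(- \frac{5}{2} + \frac{\left(-2 + 3\right)^{2}}{2} + 8 \left(-2 + 3\right)\right) \left(60 + 10 \left(-4\right)\right) = \left(- \frac{5}{2} + \frac{1^{2}}{2} + 8 \cdot 1\right) \left(60 - 40\right) = \left(- \frac{5}{2} + \frac{1}{2} \cdot 1 + 8\right) 20 = \left(- \frac{5}{2} + \frac{1}{2} + 8\right) 20 = 6 \cdot 20 = 120$)
$f \left(-704\right) = 120 \left(-704\right) = -84480$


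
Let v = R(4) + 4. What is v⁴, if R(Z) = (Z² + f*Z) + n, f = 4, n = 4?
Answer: 2560000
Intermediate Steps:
R(Z) = 4 + Z² + 4*Z (R(Z) = (Z² + 4*Z) + 4 = 4 + Z² + 4*Z)
v = 40 (v = (4 + 4² + 4*4) + 4 = (4 + 16 + 16) + 4 = 36 + 4 = 40)
v⁴ = 40⁴ = 2560000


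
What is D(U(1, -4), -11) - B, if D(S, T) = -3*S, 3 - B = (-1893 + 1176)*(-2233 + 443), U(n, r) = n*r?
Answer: 1283439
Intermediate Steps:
B = -1283427 (B = 3 - (-1893 + 1176)*(-2233 + 443) = 3 - (-717)*(-1790) = 3 - 1*1283430 = 3 - 1283430 = -1283427)
D(U(1, -4), -11) - B = -3*(-4) - 1*(-1283427) = -3*(-4) + 1283427 = 12 + 1283427 = 1283439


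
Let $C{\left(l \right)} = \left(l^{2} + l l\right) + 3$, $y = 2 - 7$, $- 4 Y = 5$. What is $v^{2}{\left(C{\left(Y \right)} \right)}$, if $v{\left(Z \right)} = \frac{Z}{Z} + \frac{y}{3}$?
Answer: $\frac{4}{9} \approx 0.44444$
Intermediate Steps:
$Y = - \frac{5}{4}$ ($Y = \left(- \frac{1}{4}\right) 5 = - \frac{5}{4} \approx -1.25$)
$y = -5$ ($y = 2 - 7 = -5$)
$C{\left(l \right)} = 3 + 2 l^{2}$ ($C{\left(l \right)} = \left(l^{2} + l^{2}\right) + 3 = 2 l^{2} + 3 = 3 + 2 l^{2}$)
$v{\left(Z \right)} = - \frac{2}{3}$ ($v{\left(Z \right)} = \frac{Z}{Z} - \frac{5}{3} = 1 - \frac{5}{3} = - \frac{2}{3}$)
$v^{2}{\left(C{\left(Y \right)} \right)} = \left(- \frac{2}{3}\right)^{2} = \frac{4}{9}$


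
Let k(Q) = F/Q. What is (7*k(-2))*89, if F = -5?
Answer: 3115/2 ≈ 1557.5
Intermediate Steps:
k(Q) = -5/Q
(7*k(-2))*89 = (7*(-5/(-2)))*89 = (7*(-5*(-½)))*89 = (7*(5/2))*89 = (35/2)*89 = 3115/2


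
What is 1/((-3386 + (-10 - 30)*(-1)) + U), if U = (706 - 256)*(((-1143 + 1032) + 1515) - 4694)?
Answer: -1/1483846 ≈ -6.7392e-7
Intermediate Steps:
U = -1480500 (U = 450*((-111 + 1515) - 4694) = 450*(1404 - 4694) = 450*(-3290) = -1480500)
1/((-3386 + (-10 - 30)*(-1)) + U) = 1/((-3386 + (-10 - 30)*(-1)) - 1480500) = 1/((-3386 - 40*(-1)) - 1480500) = 1/((-3386 + 40) - 1480500) = 1/(-3346 - 1480500) = 1/(-1483846) = -1/1483846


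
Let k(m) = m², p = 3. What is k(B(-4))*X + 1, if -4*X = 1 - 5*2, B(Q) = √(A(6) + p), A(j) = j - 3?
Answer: 29/2 ≈ 14.500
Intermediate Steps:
A(j) = -3 + j
B(Q) = √6 (B(Q) = √((-3 + 6) + 3) = √(3 + 3) = √6)
X = 9/4 (X = -(1 - 5*2)/4 = -(1 - 10)/4 = -¼*(-9) = 9/4 ≈ 2.2500)
k(B(-4))*X + 1 = (√6)²*(9/4) + 1 = 6*(9/4) + 1 = 27/2 + 1 = 29/2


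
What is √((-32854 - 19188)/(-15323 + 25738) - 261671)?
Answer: I*√28384577605405/10415 ≈ 511.54*I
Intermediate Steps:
√((-32854 - 19188)/(-15323 + 25738) - 261671) = √(-52042/10415 - 261671) = √(-2725355507/10415) = I*√28384577605405/10415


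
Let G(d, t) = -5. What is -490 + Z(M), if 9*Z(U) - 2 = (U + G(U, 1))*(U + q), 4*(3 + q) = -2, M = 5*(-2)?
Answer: -8411/18 ≈ -467.28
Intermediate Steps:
M = -10
q = -7/2 (q = -3 + (¼)*(-2) = -3 - ½ = -7/2 ≈ -3.5000)
Z(U) = 2/9 + (-5 + U)*(-7/2 + U)/9 (Z(U) = 2/9 + ((U - 5)*(U - 7/2))/9 = 2/9 + ((-5 + U)*(-7/2 + U))/9 = 2/9 + (-5 + U)*(-7/2 + U)/9)
-490 + Z(M) = -490 + (13/6 - 17/18*(-10) + (⅑)*(-10)²) = -490 + (13/6 + 85/9 + (⅑)*100) = -490 + (13/6 + 85/9 + 100/9) = -490 + 409/18 = -8411/18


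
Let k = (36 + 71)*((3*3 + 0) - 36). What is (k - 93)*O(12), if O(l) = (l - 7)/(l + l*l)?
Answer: -2485/26 ≈ -95.577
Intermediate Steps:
O(l) = (-7 + l)/(l + l²)
k = -2889 (k = 107*((9 + 0) - 36) = 107*(9 - 36) = 107*(-27) = -2889)
(k - 93)*O(12) = (-2889 - 93)*((-7 + 12)/(12*(1 + 12))) = -497*5/(2*13) = -2982*5/156 = -2485/26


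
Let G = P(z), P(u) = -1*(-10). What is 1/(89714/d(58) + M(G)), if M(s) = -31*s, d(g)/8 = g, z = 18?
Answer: -232/27063 ≈ -0.0085726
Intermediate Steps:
d(g) = 8*g
P(u) = 10
G = 10
1/(89714/d(58) + M(G)) = 1/(89714/((8*58)) - 31*10) = 1/(89714/464 - 310) = 1/(89714*(1/464) - 310) = 1/(44857/232 - 310) = 1/(-27063/232) = -232/27063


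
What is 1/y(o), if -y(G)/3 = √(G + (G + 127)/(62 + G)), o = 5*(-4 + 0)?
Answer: I*√30786/2199 ≈ 0.079791*I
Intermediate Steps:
o = -20 (o = 5*(-4) = -20)
y(G) = -3*√(G + (127 + G)/(62 + G)) (y(G) = -3*√(G + (G + 127)/(62 + G)) = -3*√(G + (127 + G)/(62 + G)))
1/y(o) = 1/(-3*√(127 - 20 - 20*(62 - 20))/√(62 - 20)) = 1/(-3*√42*√(127 - 20 - 20*42)/42) = 1/(-3*√42*√(127 - 20 - 840)/42) = 1/(-3*I*√30786/42) = 1/(-I*√30786/14) = I*√30786/2199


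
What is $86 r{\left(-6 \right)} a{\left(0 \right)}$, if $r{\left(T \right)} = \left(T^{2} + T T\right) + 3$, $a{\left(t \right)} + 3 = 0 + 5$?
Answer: $12900$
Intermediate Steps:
$a{\left(t \right)} = 2$ ($a{\left(t \right)} = -3 + \left(0 + 5\right) = -3 + 5 = 2$)
$r{\left(T \right)} = 3 + 2 T^{2}$ ($r{\left(T \right)} = \left(T^{2} + T^{2}\right) + 3 = 2 T^{2} + 3 = 3 + 2 T^{2}$)
$86 r{\left(-6 \right)} a{\left(0 \right)} = 86 \left(3 + 2 \left(-6\right)^{2}\right) 2 = 86 \left(3 + 2 \cdot 36\right) 2 = 86 \left(3 + 72\right) 2 = 86 \cdot 75 \cdot 2 = 6450 \cdot 2 = 12900$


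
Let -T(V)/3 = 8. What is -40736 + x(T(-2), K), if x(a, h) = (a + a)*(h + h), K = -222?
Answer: -19424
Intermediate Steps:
T(V) = -24 (T(V) = -3*8 = -24)
x(a, h) = 4*a*h (x(a, h) = (2*a)*(2*h) = 4*a*h)
-40736 + x(T(-2), K) = -40736 + 4*(-24)*(-222) = -40736 + 21312 = -19424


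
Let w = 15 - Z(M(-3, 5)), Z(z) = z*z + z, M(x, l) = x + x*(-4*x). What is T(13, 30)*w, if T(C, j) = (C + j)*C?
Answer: -820053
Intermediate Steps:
M(x, l) = x - 4*x**2
Z(z) = z + z**2 (Z(z) = z**2 + z = z + z**2)
T(C, j) = C*(C + j)
w = -1467 (w = 15 - (-3*(1 - 4*(-3)))*(1 - 3*(1 - 4*(-3))) = 15 - (-3*(1 + 12))*(1 - 3*(1 + 12)) = 15 - (-3*13)*(1 - 3*13) = 15 - (-39)*(1 - 39) = 15 - (-39)*(-38) = 15 - 1*1482 = 15 - 1482 = -1467)
T(13, 30)*w = (13*(13 + 30))*(-1467) = (13*43)*(-1467) = 559*(-1467) = -820053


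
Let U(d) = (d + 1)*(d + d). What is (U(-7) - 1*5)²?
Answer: 6241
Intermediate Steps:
U(d) = 2*d*(1 + d) (U(d) = (1 + d)*(2*d) = 2*d*(1 + d))
(U(-7) - 1*5)² = (2*(-7)*(1 - 7) - 1*5)² = (2*(-7)*(-6) - 5)² = (84 - 5)² = 79² = 6241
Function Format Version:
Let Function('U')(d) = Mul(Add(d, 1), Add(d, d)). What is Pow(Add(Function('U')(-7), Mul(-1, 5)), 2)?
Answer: 6241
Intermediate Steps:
Function('U')(d) = Mul(2, d, Add(1, d)) (Function('U')(d) = Mul(Add(1, d), Mul(2, d)) = Mul(2, d, Add(1, d)))
Pow(Add(Function('U')(-7), Mul(-1, 5)), 2) = Pow(Add(Mul(2, -7, Add(1, -7)), Mul(-1, 5)), 2) = Pow(Add(Mul(2, -7, -6), -5), 2) = Pow(Add(84, -5), 2) = Pow(79, 2) = 6241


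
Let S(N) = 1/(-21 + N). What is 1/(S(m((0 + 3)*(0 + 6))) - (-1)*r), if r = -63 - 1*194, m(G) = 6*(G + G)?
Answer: -195/50114 ≈ -0.0038911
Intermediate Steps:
m(G) = 12*G (m(G) = 6*(2*G) = 12*G)
r = -257 (r = -63 - 194 = -257)
1/(S(m((0 + 3)*(0 + 6))) - (-1)*r) = 1/(1/(-21 + 12*((0 + 3)*(0 + 6))) - (-1)*(-257)) = 1/(1/(-21 + 12*(3*6)) - 1*257) = 1/(1/(-21 + 12*18) - 257) = 1/(1/(-21 + 216) - 257) = 1/(1/195 - 257) = 1/(-50114/195) = -195/50114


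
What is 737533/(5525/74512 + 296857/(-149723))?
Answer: -8228036283085808/21292189209 ≈ -3.8643e+5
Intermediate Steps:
737533/(5525/74512 + 296857/(-149723)) = 737533/(5525*(1/74512) + 296857*(-1/149723)) = 737533/(5525/74512 - 296857/149723) = 737533/(-21292189209/11156160176) = 737533*(-11156160176/21292189209) = -8228036283085808/21292189209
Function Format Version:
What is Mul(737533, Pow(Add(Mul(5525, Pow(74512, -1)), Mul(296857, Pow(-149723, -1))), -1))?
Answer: Rational(-8228036283085808, 21292189209) ≈ -3.8643e+5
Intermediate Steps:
Mul(737533, Pow(Add(Mul(5525, Pow(74512, -1)), Mul(296857, Pow(-149723, -1))), -1)) = Mul(737533, Pow(Add(Mul(5525, Rational(1, 74512)), Mul(296857, Rational(-1, 149723))), -1)) = Mul(737533, Pow(Add(Rational(5525, 74512), Rational(-296857, 149723)), -1)) = Mul(737533, Pow(Rational(-21292189209, 11156160176), -1)) = Mul(737533, Rational(-11156160176, 21292189209)) = Rational(-8228036283085808, 21292189209)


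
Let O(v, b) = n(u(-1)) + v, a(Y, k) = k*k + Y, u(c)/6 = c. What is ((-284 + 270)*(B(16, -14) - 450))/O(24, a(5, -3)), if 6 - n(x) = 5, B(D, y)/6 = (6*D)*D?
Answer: -122724/25 ≈ -4909.0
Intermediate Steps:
u(c) = 6*c
B(D, y) = 36*D² (B(D, y) = 6*((6*D)*D) = 6*(6*D²) = 36*D²)
n(x) = 1 (n(x) = 6 - 1*5 = 6 - 5 = 1)
a(Y, k) = Y + k² (a(Y, k) = k² + Y = Y + k²)
O(v, b) = 1 + v
((-284 + 270)*(B(16, -14) - 450))/O(24, a(5, -3)) = ((-284 + 270)*(36*16² - 450))/(1 + 24) = -14*(36*256 - 450)/25 = -14*(9216 - 450)*(1/25) = -14*8766*(1/25) = -122724*1/25 = -122724/25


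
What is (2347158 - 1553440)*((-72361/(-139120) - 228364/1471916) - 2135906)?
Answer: -43394121344338940409279/25596619240 ≈ -1.6953e+12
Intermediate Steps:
(2347158 - 1553440)*((-72361/(-139120) - 228364/1471916) - 2135906) = 793718*((-72361*(-1/139120) - 228364*1/1471916) - 2135906) = 793718*((72361/139120 - 57091/367979) - 2135906) = 793718*(18684828499/51193238480 - 2135906) = 793718*(-109343926544034381/51193238480) = -43394121344338940409279/25596619240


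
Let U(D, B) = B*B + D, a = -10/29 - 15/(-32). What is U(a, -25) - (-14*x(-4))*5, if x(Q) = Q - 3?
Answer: 125395/928 ≈ 135.12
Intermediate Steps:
a = 115/928 (a = -10*1/29 - 15*(-1/32) = -10/29 + 15/32 = 115/928 ≈ 0.12392)
x(Q) = -3 + Q
U(D, B) = D + B² (U(D, B) = B² + D = D + B²)
U(a, -25) - (-14*x(-4))*5 = (115/928 + (-25)²) - (-14*(-3 - 4))*5 = (115/928 + 625) - (-14*(-7))*5 = 580115/928 - 98*5 = 580115/928 - 1*490 = 580115/928 - 490 = 125395/928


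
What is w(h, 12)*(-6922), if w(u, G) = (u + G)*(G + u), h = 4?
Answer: -1772032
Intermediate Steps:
w(u, G) = (G + u)² (w(u, G) = (G + u)*(G + u) = (G + u)²)
w(h, 12)*(-6922) = (12 + 4)²*(-6922) = 16²*(-6922) = 256*(-6922) = -1772032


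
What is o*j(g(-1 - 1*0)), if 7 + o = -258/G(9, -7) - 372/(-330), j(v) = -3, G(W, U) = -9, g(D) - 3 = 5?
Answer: -3761/55 ≈ -68.382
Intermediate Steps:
g(D) = 8 (g(D) = 3 + 5 = 8)
o = 3761/165 (o = -7 + (-258/(-9) - 372/(-330)) = -7 + (-258*(-⅑) - 372*(-1/330)) = -7 + (86/3 + 62/55) = -7 + 4916/165 = 3761/165 ≈ 22.794)
o*j(g(-1 - 1*0)) = (3761/165)*(-3) = -3761/55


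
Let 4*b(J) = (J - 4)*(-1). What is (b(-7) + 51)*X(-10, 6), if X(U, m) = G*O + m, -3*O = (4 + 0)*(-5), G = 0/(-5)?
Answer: 645/2 ≈ 322.50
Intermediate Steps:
G = 0 (G = 0*(-⅕) = 0)
b(J) = 1 - J/4 (b(J) = ((J - 4)*(-1))/4 = ((-4 + J)*(-1))/4 = (4 - J)/4 = 1 - J/4)
O = 20/3 (O = -(4 + 0)*(-5)/3 = -4*(-5)/3 = -⅓*(-20) = 20/3 ≈ 6.6667)
X(U, m) = m (X(U, m) = 0*(20/3) + m = 0 + m = m)
(b(-7) + 51)*X(-10, 6) = ((1 - ¼*(-7)) + 51)*6 = ((1 + 7/4) + 51)*6 = (11/4 + 51)*6 = (215/4)*6 = 645/2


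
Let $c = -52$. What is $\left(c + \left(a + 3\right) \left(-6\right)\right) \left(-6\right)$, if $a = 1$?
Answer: $456$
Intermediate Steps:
$\left(c + \left(a + 3\right) \left(-6\right)\right) \left(-6\right) = \left(-52 + \left(1 + 3\right) \left(-6\right)\right) \left(-6\right) = \left(-52 + 4 \left(-6\right)\right) \left(-6\right) = \left(-52 - 24\right) \left(-6\right) = \left(-76\right) \left(-6\right) = 456$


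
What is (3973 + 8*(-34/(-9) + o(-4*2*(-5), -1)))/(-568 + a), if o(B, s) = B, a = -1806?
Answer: -38909/21366 ≈ -1.8211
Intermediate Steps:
(3973 + 8*(-34/(-9) + o(-4*2*(-5), -1)))/(-568 + a) = (3973 + 8*(-34/(-9) - 4*2*(-5)))/(-568 - 1806) = (3973 + 8*(-34*(-1/9) - 8*(-5)))/(-2374) = (3973 + 8*(34/9 + 40))*(-1/2374) = (3973 + 8*(394/9))*(-1/2374) = (3973 + 3152/9)*(-1/2374) = (38909/9)*(-1/2374) = -38909/21366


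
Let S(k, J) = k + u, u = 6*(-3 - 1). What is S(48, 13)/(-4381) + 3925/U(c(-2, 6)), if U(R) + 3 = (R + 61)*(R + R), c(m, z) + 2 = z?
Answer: 17183017/2264977 ≈ 7.5864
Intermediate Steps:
c(m, z) = -2 + z
u = -24 (u = 6*(-4) = -24)
S(k, J) = -24 + k (S(k, J) = k - 24 = -24 + k)
U(R) = -3 + 2*R*(61 + R) (U(R) = -3 + (R + 61)*(R + R) = -3 + (61 + R)*(2*R) = -3 + 2*R*(61 + R))
S(48, 13)/(-4381) + 3925/U(c(-2, 6)) = (-24 + 48)/(-4381) + 3925/(-3 + 2*(-2 + 6)² + 122*(-2 + 6)) = 24*(-1/4381) + 3925/(-3 + 2*4² + 122*4) = -24/4381 + 3925/(-3 + 2*16 + 488) = -24/4381 + 3925/(-3 + 32 + 488) = -24/4381 + 3925/517 = 17183017/2264977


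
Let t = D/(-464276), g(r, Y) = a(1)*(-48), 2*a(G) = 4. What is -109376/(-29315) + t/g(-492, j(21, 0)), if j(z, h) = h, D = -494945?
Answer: 4860433257821/1306584090240 ≈ 3.7200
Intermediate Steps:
a(G) = 2 (a(G) = (½)*4 = 2)
g(r, Y) = -96 (g(r, Y) = 2*(-48) = -96)
t = 494945/464276 (t = -494945/(-464276) = -494945*(-1/464276) = 494945/464276 ≈ 1.0661)
-109376/(-29315) + t/g(-492, j(21, 0)) = -109376/(-29315) + (494945/464276)/(-96) = -109376*(-1/29315) + (494945/464276)*(-1/96) = 109376/29315 - 494945/44570496 = 4860433257821/1306584090240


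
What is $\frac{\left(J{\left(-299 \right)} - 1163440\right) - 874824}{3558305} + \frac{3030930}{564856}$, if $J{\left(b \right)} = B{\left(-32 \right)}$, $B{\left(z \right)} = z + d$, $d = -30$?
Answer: $\frac{4816806351297}{1004964964540} \approx 4.793$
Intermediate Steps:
$B{\left(z \right)} = -30 + z$ ($B{\left(z \right)} = z - 30 = -30 + z$)
$J{\left(b \right)} = -62$ ($J{\left(b \right)} = -30 - 32 = -62$)
$\frac{\left(J{\left(-299 \right)} - 1163440\right) - 874824}{3558305} + \frac{3030930}{564856} = \frac{\left(-62 - 1163440\right) - 874824}{3558305} + \frac{3030930}{564856} = \left(-1163502 - 874824\right) \frac{1}{3558305} + 3030930 \cdot \frac{1}{564856} = \left(-2038326\right) \frac{1}{3558305} + \frac{1515465}{282428} = - \frac{2038326}{3558305} + \frac{1515465}{282428} = \frac{4816806351297}{1004964964540}$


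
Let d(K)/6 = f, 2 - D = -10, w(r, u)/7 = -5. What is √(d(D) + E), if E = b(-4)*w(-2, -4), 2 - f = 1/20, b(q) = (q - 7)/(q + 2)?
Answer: 2*I*√1130/5 ≈ 13.446*I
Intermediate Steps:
b(q) = (-7 + q)/(2 + q)
w(r, u) = -35 (w(r, u) = 7*(-5) = -35)
D = 12 (D = 2 - 1*(-10) = 2 + 10 = 12)
f = 39/20 (f = 2 - 1/20 = 39/20 ≈ 1.9500)
d(K) = 117/10 (d(K) = 6*(39/20) = 117/10)
E = -385/2 (E = ((-7 - 4)/(2 - 4))*(-35) = (-11/(-2))*(-35) = -½*(-11)*(-35) = (11/2)*(-35) = -385/2 ≈ -192.50)
√(d(D) + E) = √(117/10 - 385/2) = √(-904/5) = 2*I*√1130/5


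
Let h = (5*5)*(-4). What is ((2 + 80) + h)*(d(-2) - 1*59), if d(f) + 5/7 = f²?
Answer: 7020/7 ≈ 1002.9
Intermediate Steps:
h = -100 (h = 25*(-4) = -100)
d(f) = -5/7 + f²
((2 + 80) + h)*(d(-2) - 1*59) = ((2 + 80) - 100)*((-5/7 + (-2)²) - 1*59) = (82 - 100)*((-5/7 + 4) - 59) = -18*(23/7 - 59) = -18*(-390/7) = 7020/7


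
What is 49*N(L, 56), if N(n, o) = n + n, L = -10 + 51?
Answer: 4018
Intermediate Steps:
L = 41
N(n, o) = 2*n
49*N(L, 56) = 49*(2*41) = 49*82 = 4018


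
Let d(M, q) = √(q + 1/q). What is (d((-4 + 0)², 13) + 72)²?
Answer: (936 + √2210)²/169 ≈ 5717.8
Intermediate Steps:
(d((-4 + 0)², 13) + 72)² = (√(13 + 1/13) + 72)² = (√(170/13) + 72)² = (√2210/13 + 72)² = (72 + √2210/13)²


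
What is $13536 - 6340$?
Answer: $7196$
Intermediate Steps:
$13536 - 6340 = 7196$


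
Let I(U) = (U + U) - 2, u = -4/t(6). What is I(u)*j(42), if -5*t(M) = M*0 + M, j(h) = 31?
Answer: 434/3 ≈ 144.67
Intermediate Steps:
t(M) = -M/5 (t(M) = -(M*0 + M)/5 = -(0 + M)/5 = -M/5)
u = 10/3 (u = -4/((-⅕*6)) = -4/(-6/5) = -4*(-⅚) = 10/3 ≈ 3.3333)
I(U) = -2 + 2*U (I(U) = 2*U - 2 = -2 + 2*U)
I(u)*j(42) = (-2 + 2*(10/3))*31 = (-2 + 20/3)*31 = (14/3)*31 = 434/3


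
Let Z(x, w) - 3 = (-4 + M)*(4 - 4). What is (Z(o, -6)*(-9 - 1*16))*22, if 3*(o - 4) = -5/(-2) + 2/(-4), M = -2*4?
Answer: -1650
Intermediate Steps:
M = -8
o = 14/3 (o = 4 + (-5/(-2) + 2/(-4))/3 = 4 + (-5*(-1/2) + 2*(-1/4))/3 = 4 + (5/2 - 1/2)/3 = 4 + (1/3)*2 = 4 + 2/3 = 14/3 ≈ 4.6667)
Z(x, w) = 3 (Z(x, w) = 3 + (-4 - 8)*(4 - 4) = 3 - 12*0 = 3 + 0 = 3)
(Z(o, -6)*(-9 - 1*16))*22 = (3*(-9 - 1*16))*22 = (3*(-9 - 16))*22 = (3*(-25))*22 = -75*22 = -1650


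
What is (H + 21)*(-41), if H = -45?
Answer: 984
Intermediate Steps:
(H + 21)*(-41) = (-45 + 21)*(-41) = -24*(-41) = 984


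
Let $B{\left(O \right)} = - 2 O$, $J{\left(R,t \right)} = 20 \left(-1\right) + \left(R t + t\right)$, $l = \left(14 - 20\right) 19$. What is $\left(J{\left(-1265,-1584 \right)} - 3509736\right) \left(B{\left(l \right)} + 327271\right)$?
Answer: $-493730942420$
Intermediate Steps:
$l = -114$ ($l = \left(-6\right) 19 = -114$)
$J{\left(R,t \right)} = -20 + t + R t$ ($J{\left(R,t \right)} = -20 + \left(t + R t\right) = -20 + t + R t$)
$\left(J{\left(-1265,-1584 \right)} - 3509736\right) \left(B{\left(l \right)} + 327271\right) = \left(\left(-20 - 1584 - -2003760\right) - 3509736\right) \left(\left(-2\right) \left(-114\right) + 327271\right) = \left(\left(-20 - 1584 + 2003760\right) - 3509736\right) \left(228 + 327271\right) = \left(2002156 - 3509736\right) 327499 = \left(-1507580\right) 327499 = -493730942420$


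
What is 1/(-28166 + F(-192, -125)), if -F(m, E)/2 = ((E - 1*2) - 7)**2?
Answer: -1/64078 ≈ -1.5606e-5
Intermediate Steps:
F(m, E) = -2*(-9 + E)**2 (F(m, E) = -2*((E - 1*2) - 7)**2 = -2*((E - 2) - 7)**2 = -2*((-2 + E) - 7)**2 = -2*(-9 + E)**2)
1/(-28166 + F(-192, -125)) = 1/(-28166 - 2*(-9 - 125)**2) = 1/(-28166 - 2*(-134)**2) = 1/(-28166 - 2*17956) = 1/(-28166 - 35912) = 1/(-64078) = -1/64078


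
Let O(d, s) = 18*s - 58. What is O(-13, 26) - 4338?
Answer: -3928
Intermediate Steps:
O(d, s) = -58 + 18*s
O(-13, 26) - 4338 = (-58 + 18*26) - 4338 = (-58 + 468) - 4338 = 410 - 4338 = -3928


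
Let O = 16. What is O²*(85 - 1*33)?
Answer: 13312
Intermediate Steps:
O²*(85 - 1*33) = 16²*(85 - 1*33) = 256*(85 - 33) = 256*52 = 13312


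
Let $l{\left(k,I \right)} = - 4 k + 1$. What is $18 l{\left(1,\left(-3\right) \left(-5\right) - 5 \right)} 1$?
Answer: $-54$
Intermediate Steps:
$l{\left(k,I \right)} = 1 - 4 k$
$18 l{\left(1,\left(-3\right) \left(-5\right) - 5 \right)} 1 = 18 \left(1 - 4\right) 1 = 18 \left(-3\right) 1 = \left(-54\right) 1 = -54$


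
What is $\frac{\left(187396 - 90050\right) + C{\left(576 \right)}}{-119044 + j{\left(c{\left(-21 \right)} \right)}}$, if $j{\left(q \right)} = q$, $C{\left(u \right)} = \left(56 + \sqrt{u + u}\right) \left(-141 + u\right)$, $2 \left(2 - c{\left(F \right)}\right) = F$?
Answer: $- \frac{243412}{238063} - \frac{20880 \sqrt{2}}{238063} \approx -1.1465$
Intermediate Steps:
$c{\left(F \right)} = 2 - \frac{F}{2}$
$C{\left(u \right)} = \left(-141 + u\right) \left(56 + \sqrt{2} \sqrt{u}\right)$ ($C{\left(u \right)} = \left(56 + \sqrt{2 u}\right) \left(-141 + u\right) = \left(56 + \sqrt{2} \sqrt{u}\right) \left(-141 + u\right) = \left(-141 + u\right) \left(56 + \sqrt{2} \sqrt{u}\right)$)
$\frac{\left(187396 - 90050\right) + C{\left(576 \right)}}{-119044 + j{\left(c{\left(-21 \right)} \right)}} = \frac{\left(187396 - 90050\right) + \left(-7896 + 56 \cdot 576 + \sqrt{2} \cdot 576^{\frac{3}{2}} - 141 \sqrt{2} \sqrt{576}\right)}{-119044 + \left(2 - - \frac{21}{2}\right)} = \frac{97346 + \left(-7896 + 32256 + \sqrt{2} \cdot 13824 - 141 \sqrt{2} \cdot 24\right)}{-119044 + \left(2 + \frac{21}{2}\right)} = \frac{97346 + \left(-7896 + 32256 + 13824 \sqrt{2} - 3384 \sqrt{2}\right)}{-119044 + \frac{25}{2}} = \frac{97346 + \left(24360 + 10440 \sqrt{2}\right)}{- \frac{238063}{2}} = \left(121706 + 10440 \sqrt{2}\right) \left(- \frac{2}{238063}\right) = - \frac{243412}{238063} - \frac{20880 \sqrt{2}}{238063}$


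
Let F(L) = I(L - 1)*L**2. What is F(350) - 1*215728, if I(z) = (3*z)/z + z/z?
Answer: 274272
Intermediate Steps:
I(z) = 4 (I(z) = 3 + 1 = 4)
F(L) = 4*L**2
F(350) - 1*215728 = 4*350**2 - 1*215728 = 4*122500 - 215728 = 490000 - 215728 = 274272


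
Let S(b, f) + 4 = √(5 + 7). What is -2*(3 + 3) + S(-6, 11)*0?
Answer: -12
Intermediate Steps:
S(b, f) = -4 + 2*√3 (S(b, f) = -4 + √(5 + 7) = -4 + √12 = -4 + 2*√3)
-2*(3 + 3) + S(-6, 11)*0 = -2*(3 + 3) + (-4 + 2*√3)*0 = -2*6 + 0 = -12 + 0 = -12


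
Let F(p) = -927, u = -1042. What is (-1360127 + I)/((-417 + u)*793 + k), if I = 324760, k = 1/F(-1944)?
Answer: 959785209/1072526950 ≈ 0.89488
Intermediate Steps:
k = -1/927 (k = 1/(-927) = -1/927 ≈ -0.0010787)
(-1360127 + I)/((-417 + u)*793 + k) = (-1360127 + 324760)/((-417 - 1042)*793 - 1/927) = -1035367/(-1459*793 - 1/927) = -1035367/(-1156987 - 1/927) = -1035367/(-1072526950/927) = -1035367*(-927/1072526950) = 959785209/1072526950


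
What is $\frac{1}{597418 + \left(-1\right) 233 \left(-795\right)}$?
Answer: $\frac{1}{782653} \approx 1.2777 \cdot 10^{-6}$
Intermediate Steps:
$\frac{1}{597418 + \left(-1\right) 233 \left(-795\right)} = \frac{1}{597418 - -185235} = \frac{1}{597418 + 185235} = \frac{1}{782653}$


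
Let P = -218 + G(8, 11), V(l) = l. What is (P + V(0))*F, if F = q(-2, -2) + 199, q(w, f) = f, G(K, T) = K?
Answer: -41370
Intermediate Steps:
F = 197 (F = -2 + 199 = 197)
P = -210 (P = -218 + 8 = -210)
(P + V(0))*F = (-210 + 0)*197 = -210*197 = -41370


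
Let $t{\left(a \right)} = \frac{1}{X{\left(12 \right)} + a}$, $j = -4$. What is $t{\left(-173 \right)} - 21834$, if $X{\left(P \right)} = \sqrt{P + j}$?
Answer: $- \frac{653295287}{29921} - \frac{2 \sqrt{2}}{29921} \approx -21834.0$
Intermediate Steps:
$X{\left(P \right)} = \sqrt{-4 + P}$ ($X{\left(P \right)} = \sqrt{P - 4} = \sqrt{-4 + P}$)
$t{\left(a \right)} = \frac{1}{a + 2 \sqrt{2}}$ ($t{\left(a \right)} = \frac{1}{\sqrt{-4 + 12} + a} = \frac{1}{\sqrt{8} + a} = \frac{1}{2 \sqrt{2} + a} = \frac{1}{a + 2 \sqrt{2}}$)
$t{\left(-173 \right)} - 21834 = \frac{1}{-173 + 2 \sqrt{2}} - 21834 = -21834 + \frac{1}{-173 + 2 \sqrt{2}}$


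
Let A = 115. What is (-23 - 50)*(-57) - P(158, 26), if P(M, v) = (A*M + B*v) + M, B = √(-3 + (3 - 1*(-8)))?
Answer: -14167 - 52*√2 ≈ -14241.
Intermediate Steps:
B = 2*√2 (B = √(-3 + (3 + 8)) = √(-3 + 11) = √8 = 2*√2 ≈ 2.8284)
P(M, v) = 116*M + 2*v*√2 (P(M, v) = (115*M + (2*√2)*v) + M = (115*M + 2*v*√2) + M = 116*M + 2*v*√2)
(-23 - 50)*(-57) - P(158, 26) = (-23 - 50)*(-57) - (116*158 + 2*26*√2) = -73*(-57) - (18328 + 52*√2) = 4161 + (-18328 - 52*√2) = -14167 - 52*√2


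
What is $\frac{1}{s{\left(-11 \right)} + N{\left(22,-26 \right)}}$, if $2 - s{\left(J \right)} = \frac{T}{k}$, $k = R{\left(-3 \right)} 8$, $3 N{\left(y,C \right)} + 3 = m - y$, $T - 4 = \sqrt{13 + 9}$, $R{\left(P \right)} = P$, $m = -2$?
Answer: $- \frac{656}{4479} - \frac{4 \sqrt{22}}{4479} \approx -0.15065$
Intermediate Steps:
$T = 4 + \sqrt{22}$ ($T = 4 + \sqrt{13 + 9} = 4 + \sqrt{22} \approx 8.6904$)
$N{\left(y,C \right)} = - \frac{5}{3} - \frac{y}{3}$ ($N{\left(y,C \right)} = -1 + \frac{-2 - y}{3} = -1 - \left(\frac{2}{3} + \frac{y}{3}\right) = - \frac{5}{3} - \frac{y}{3}$)
$k = -24$ ($k = \left(-3\right) 8 = -24$)
$s{\left(J \right)} = \frac{13}{6} + \frac{\sqrt{22}}{24}$ ($s{\left(J \right)} = 2 - \frac{4 + \sqrt{22}}{-24} = 2 - \left(4 + \sqrt{22}\right) \left(- \frac{1}{24}\right) = 2 - \left(- \frac{1}{6} - \frac{\sqrt{22}}{24}\right) = 2 + \left(\frac{1}{6} + \frac{\sqrt{22}}{24}\right) = \frac{13}{6} + \frac{\sqrt{22}}{24}$)
$\frac{1}{s{\left(-11 \right)} + N{\left(22,-26 \right)}} = \frac{1}{\left(\frac{13}{6} + \frac{\sqrt{22}}{24}\right) - 9} = \frac{1}{- \frac{41}{6} + \frac{\sqrt{22}}{24}}$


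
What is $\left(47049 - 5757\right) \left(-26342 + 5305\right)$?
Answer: $-868659804$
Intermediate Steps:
$\left(47049 - 5757\right) \left(-26342 + 5305\right) = 41292 \left(-21037\right) = -868659804$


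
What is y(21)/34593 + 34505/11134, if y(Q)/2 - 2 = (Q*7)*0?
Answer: 1193676001/385158462 ≈ 3.0992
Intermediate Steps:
y(Q) = 4 (y(Q) = 4 + 2*((Q*7)*0) = 4 + 2*((7*Q)*0) = 4 + 2*0 = 4 + 0 = 4)
y(21)/34593 + 34505/11134 = 4/34593 + 34505/11134 = 1193676001/385158462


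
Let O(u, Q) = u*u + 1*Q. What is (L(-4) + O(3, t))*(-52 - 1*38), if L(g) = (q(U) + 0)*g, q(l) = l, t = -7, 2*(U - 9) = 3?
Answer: 3600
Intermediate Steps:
U = 21/2 (U = 9 + (1/2)*3 = 9 + 3/2 = 21/2 ≈ 10.500)
L(g) = 21*g/2 (L(g) = (21/2 + 0)*g = 21*g/2)
O(u, Q) = Q + u**2 (O(u, Q) = u**2 + Q = Q + u**2)
(L(-4) + O(3, t))*(-52 - 1*38) = ((21/2)*(-4) + (-7 + 3**2))*(-52 - 1*38) = (-42 + (-7 + 9))*(-52 - 38) = (-42 + 2)*(-90) = -40*(-90) = 3600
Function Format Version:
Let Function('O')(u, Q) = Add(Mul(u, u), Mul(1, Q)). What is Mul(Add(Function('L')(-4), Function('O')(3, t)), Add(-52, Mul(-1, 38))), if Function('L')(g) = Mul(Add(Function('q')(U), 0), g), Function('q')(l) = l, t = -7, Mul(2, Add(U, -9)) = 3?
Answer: 3600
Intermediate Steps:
U = Rational(21, 2) (U = Add(9, Mul(Rational(1, 2), 3)) = Add(9, Rational(3, 2)) = Rational(21, 2) ≈ 10.500)
Function('L')(g) = Mul(Rational(21, 2), g) (Function('L')(g) = Mul(Add(Rational(21, 2), 0), g) = Mul(Rational(21, 2), g))
Function('O')(u, Q) = Add(Q, Pow(u, 2)) (Function('O')(u, Q) = Add(Pow(u, 2), Q) = Add(Q, Pow(u, 2)))
Mul(Add(Function('L')(-4), Function('O')(3, t)), Add(-52, Mul(-1, 38))) = Mul(Add(Mul(Rational(21, 2), -4), Add(-7, Pow(3, 2))), Add(-52, Mul(-1, 38))) = Mul(Add(-42, Add(-7, 9)), Add(-52, -38)) = Mul(Add(-42, 2), -90) = Mul(-40, -90) = 3600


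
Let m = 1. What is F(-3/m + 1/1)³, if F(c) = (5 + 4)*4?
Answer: 46656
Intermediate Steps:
F(c) = 36 (F(c) = 9*4 = 36)
F(-3/m + 1/1)³ = 36³ = 46656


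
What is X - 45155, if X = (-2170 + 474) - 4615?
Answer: -51466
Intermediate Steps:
X = -6311 (X = -1696 - 4615 = -6311)
X - 45155 = -6311 - 45155 = -51466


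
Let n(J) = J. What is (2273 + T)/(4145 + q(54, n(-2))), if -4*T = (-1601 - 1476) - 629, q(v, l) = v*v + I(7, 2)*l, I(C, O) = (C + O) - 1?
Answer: 6399/14090 ≈ 0.45415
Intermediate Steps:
I(C, O) = -1 + C + O
q(v, l) = v**2 + 8*l (q(v, l) = v*v + (-1 + 7 + 2)*l = v**2 + 8*l)
T = 1853/2 (T = -((-1601 - 1476) - 629)/4 = -(-3077 - 629)/4 = -1/4*(-3706) = 1853/2 ≈ 926.50)
(2273 + T)/(4145 + q(54, n(-2))) = (2273 + 1853/2)/(4145 + (54**2 + 8*(-2))) = 6399/(2*(4145 + (2916 - 16))) = 6399/(2*(4145 + 2900)) = (6399/2)/7045 = (6399/2)*(1/7045) = 6399/14090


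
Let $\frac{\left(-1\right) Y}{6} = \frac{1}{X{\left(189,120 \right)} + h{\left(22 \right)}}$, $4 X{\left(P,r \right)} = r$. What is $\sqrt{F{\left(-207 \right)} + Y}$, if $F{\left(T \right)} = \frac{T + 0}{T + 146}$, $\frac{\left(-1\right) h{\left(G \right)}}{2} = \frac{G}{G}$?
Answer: $\frac{\sqrt{2318610}}{854} \approx 1.783$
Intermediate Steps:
$h{\left(G \right)} = -2$ ($h{\left(G \right)} = - 2 \frac{G}{G} = \left(-2\right) 1 = -2$)
$F{\left(T \right)} = \frac{T}{146 + T}$
$X{\left(P,r \right)} = \frac{r}{4}$
$Y = - \frac{3}{14}$ ($Y = - \frac{6}{\frac{1}{4} \cdot 120 - 2} = - \frac{6}{30 - 2} = - \frac{6}{28} = \left(-6\right) \frac{1}{28} = - \frac{3}{14} \approx -0.21429$)
$\sqrt{F{\left(-207 \right)} + Y} = \sqrt{- \frac{207}{146 - 207} - \frac{3}{14}} = \sqrt{- \frac{207}{-61} - \frac{3}{14}} = \sqrt{\left(-207\right) \left(- \frac{1}{61}\right) - \frac{3}{14}} = \sqrt{\frac{207}{61} - \frac{3}{14}} = \sqrt{\frac{2715}{854}} = \frac{\sqrt{2318610}}{854}$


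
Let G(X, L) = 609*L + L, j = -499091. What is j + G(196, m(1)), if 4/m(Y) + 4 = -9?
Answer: -6490623/13 ≈ -4.9928e+5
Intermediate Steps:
m(Y) = -4/13 (m(Y) = 4/(-4 - 9) = 4/(-13) = 4*(-1/13) = -4/13)
G(X, L) = 610*L
j + G(196, m(1)) = -499091 + 610*(-4/13) = -499091 - 2440/13 = -6490623/13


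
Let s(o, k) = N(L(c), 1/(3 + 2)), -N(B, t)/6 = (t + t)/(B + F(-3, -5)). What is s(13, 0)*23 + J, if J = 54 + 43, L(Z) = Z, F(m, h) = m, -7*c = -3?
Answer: 1777/15 ≈ 118.47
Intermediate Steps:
c = 3/7 (c = -⅐*(-3) = 3/7 ≈ 0.42857)
N(B, t) = -12*t/(-3 + B) (N(B, t) = -6*(t + t)/(B - 3) = -6*2*t/(-3 + B) = -12*t/(-3 + B))
s(o, k) = 14/15 (s(o, k) = -12/((3 + 2)*(-3 + 3/7)) = -12/(5*(-18/7)) = -12*⅕*(-7/18) = 14/15)
J = 97
s(13, 0)*23 + J = (14/15)*23 + 97 = 322/15 + 97 = 1777/15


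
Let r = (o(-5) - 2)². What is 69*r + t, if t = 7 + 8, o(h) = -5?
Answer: 3396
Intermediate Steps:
t = 15
r = 49 (r = (-5 - 2)² = (-7)² = 49)
69*r + t = 69*49 + 15 = 3381 + 15 = 3396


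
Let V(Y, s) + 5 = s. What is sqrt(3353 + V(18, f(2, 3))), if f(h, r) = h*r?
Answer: sqrt(3354) ≈ 57.914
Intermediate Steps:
V(Y, s) = -5 + s
sqrt(3353 + V(18, f(2, 3))) = sqrt(3353 + (-5 + 2*3)) = sqrt(3353 + (-5 + 6)) = sqrt(3353 + 1) = sqrt(3354)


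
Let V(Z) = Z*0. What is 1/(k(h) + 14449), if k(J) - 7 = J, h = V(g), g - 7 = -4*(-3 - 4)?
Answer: 1/14456 ≈ 6.9175e-5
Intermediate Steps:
g = 35 (g = 7 - 4*(-3 - 4) = 7 - 4*(-7) = 7 + 28 = 35)
V(Z) = 0
h = 0
k(J) = 7 + J
1/(k(h) + 14449) = 1/((7 + 0) + 14449) = 1/(7 + 14449) = 1/14456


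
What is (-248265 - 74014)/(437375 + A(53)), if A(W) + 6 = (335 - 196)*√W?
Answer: -140954843951/191290618148 + 44796781*√53/191290618148 ≈ -0.73516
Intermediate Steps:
A(W) = -6 + 139*√W (A(W) = -6 + (335 - 196)*√W = -6 + 139*√W)
(-248265 - 74014)/(437375 + A(53)) = (-248265 - 74014)/(437375 + (-6 + 139*√53)) = -322279/(437369 + 139*√53)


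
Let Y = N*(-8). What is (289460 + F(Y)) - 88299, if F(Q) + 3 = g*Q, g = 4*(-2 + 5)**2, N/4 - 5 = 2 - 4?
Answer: 197702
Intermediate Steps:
N = 12 (N = 20 + 4*(2 - 4) = 20 + 4*(-2) = 20 - 8 = 12)
g = 36 (g = 4*3**2 = 4*9 = 36)
Y = -96 (Y = 12*(-8) = -96)
F(Q) = -3 + 36*Q
(289460 + F(Y)) - 88299 = (289460 + (-3 + 36*(-96))) - 88299 = (289460 + (-3 - 3456)) - 88299 = (289460 - 3459) - 88299 = 286001 - 88299 = 197702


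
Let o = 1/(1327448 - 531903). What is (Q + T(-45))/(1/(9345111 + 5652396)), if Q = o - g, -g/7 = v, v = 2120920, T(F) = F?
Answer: 177135184892691481932/795545 ≈ 2.2266e+14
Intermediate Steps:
o = 1/795545 ≈ 1.2570e-6
g = -14846440 (g = -7*2120920 = -14846440)
Q = 11811011109801/795545 (Q = 1/795545 - 1*(-14846440) = 1/795545 + 14846440 = 11811011109801/795545 ≈ 1.4846e+7)
(Q + T(-45))/(1/(9345111 + 5652396)) = (11811011109801/795545 - 45)/(1/(9345111 + 5652396)) = 11810975310276/(795545*(1/14997507)) = (11810975310276/795545)*14997507 = 177135184892691481932/795545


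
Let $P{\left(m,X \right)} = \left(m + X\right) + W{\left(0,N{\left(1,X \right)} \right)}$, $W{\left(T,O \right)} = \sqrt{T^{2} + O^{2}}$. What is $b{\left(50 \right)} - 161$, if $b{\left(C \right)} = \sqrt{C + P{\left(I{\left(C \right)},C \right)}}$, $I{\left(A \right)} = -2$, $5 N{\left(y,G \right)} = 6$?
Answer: $-161 + \frac{4 \sqrt{155}}{5} \approx -151.04$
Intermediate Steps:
$N{\left(y,G \right)} = \frac{6}{5}$ ($N{\left(y,G \right)} = \frac{1}{5} \cdot 6 = \frac{6}{5}$)
$W{\left(T,O \right)} = \sqrt{O^{2} + T^{2}}$
$P{\left(m,X \right)} = \frac{6}{5} + X + m$ ($P{\left(m,X \right)} = \left(m + X\right) + \sqrt{\left(\frac{6}{5}\right)^{2} + 0^{2}} = \left(X + m\right) + \sqrt{\frac{36}{25} + 0} = \left(X + m\right) + \sqrt{\frac{36}{25}} = \left(X + m\right) + \frac{6}{5} = \frac{6}{5} + X + m$)
$b{\left(C \right)} = \sqrt{- \frac{4}{5} + 2 C}$ ($b{\left(C \right)} = \sqrt{C + \left(\frac{6}{5} + C - 2\right)} = \sqrt{C + \left(- \frac{4}{5} + C\right)} = \sqrt{- \frac{4}{5} + 2 C}$)
$b{\left(50 \right)} - 161 = \frac{\sqrt{-20 + 50 \cdot 50}}{5} - 161 = \frac{\sqrt{-20 + 2500}}{5} - 161 = \frac{\sqrt{2480}}{5} - 161 = \frac{4 \sqrt{155}}{5} - 161 = -161 + \frac{4 \sqrt{155}}{5}$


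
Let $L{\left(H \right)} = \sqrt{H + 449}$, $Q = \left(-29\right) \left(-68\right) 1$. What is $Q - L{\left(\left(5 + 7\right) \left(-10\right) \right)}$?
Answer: $1972 - \sqrt{329} \approx 1953.9$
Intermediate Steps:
$Q = 1972$ ($Q = 1972 \cdot 1 = 1972$)
$L{\left(H \right)} = \sqrt{449 + H}$
$Q - L{\left(\left(5 + 7\right) \left(-10\right) \right)} = 1972 - \sqrt{449 + \left(5 + 7\right) \left(-10\right)} = 1972 - \sqrt{449 + 12 \left(-10\right)} = 1972 - \sqrt{449 - 120} = 1972 - \sqrt{329}$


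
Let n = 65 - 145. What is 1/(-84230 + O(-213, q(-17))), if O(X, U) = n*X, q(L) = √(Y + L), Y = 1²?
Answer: -1/67190 ≈ -1.4883e-5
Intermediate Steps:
Y = 1
n = -80
q(L) = √(1 + L)
O(X, U) = -80*X
1/(-84230 + O(-213, q(-17))) = 1/(-84230 - 80*(-213)) = 1/(-84230 + 17040) = 1/(-67190) = -1/67190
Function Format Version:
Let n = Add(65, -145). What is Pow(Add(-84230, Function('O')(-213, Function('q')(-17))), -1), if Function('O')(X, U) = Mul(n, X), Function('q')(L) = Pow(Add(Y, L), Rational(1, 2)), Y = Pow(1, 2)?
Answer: Rational(-1, 67190) ≈ -1.4883e-5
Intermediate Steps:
Y = 1
n = -80
Function('q')(L) = Pow(Add(1, L), Rational(1, 2))
Function('O')(X, U) = Mul(-80, X)
Pow(Add(-84230, Function('O')(-213, Function('q')(-17))), -1) = Pow(Add(-84230, Mul(-80, -213)), -1) = Pow(Add(-84230, 17040), -1) = Pow(-67190, -1) = Rational(-1, 67190)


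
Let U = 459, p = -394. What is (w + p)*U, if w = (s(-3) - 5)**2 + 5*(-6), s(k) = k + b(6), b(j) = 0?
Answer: -165240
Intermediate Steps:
s(k) = k (s(k) = k + 0 = k)
w = 34 (w = (-3 - 5)**2 + 5*(-6) = (-8)**2 - 30 = 64 - 30 = 34)
(w + p)*U = (34 - 394)*459 = -360*459 = -165240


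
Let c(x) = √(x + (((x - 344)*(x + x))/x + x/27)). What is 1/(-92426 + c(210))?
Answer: -415917/38441544868 - 3*I*√113/38441544868 ≈ -1.0819e-5 - 8.2958e-10*I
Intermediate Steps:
c(x) = √(-688 + 82*x/27) (c(x) = √(x + (((-344 + x)*(2*x))/x + x*(1/27))) = √(x + ((2*x*(-344 + x))/x + x/27)) = √(x + ((-688 + 2*x) + x/27)) = √(x + (-688 + 55*x/27)) = √(-688 + 82*x/27))
1/(-92426 + c(210)) = 1/(-92426 + √(-55728 + 246*210)/9) = 1/(-92426 + √(-55728 + 51660)/9) = 1/(-92426 + √(-4068)/9) = 1/(-92426 + (6*I*√113)/9) = 1/(-92426 + 2*I*√113/3)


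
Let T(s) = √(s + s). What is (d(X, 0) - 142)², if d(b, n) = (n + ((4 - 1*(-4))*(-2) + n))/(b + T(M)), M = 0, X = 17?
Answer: 5904900/289 ≈ 20432.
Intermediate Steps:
T(s) = √2*√s (T(s) = √(2*s) = √2*√s)
d(b, n) = (-16 + 2*n)/b (d(b, n) = (n + ((4 - 1*(-4))*(-2) + n))/(b + √2*√0) = (n + ((4 + 4)*(-2) + n))/(b + √2*0) = (n + (8*(-2) + n))/(b + 0) = (n + (-16 + n))/b = (-16 + 2*n)/b)
(d(X, 0) - 142)² = (2*(-8 + 0)/17 - 142)² = (2*(1/17)*(-8) - 142)² = (-16/17 - 142)² = (-2430/17)² = 5904900/289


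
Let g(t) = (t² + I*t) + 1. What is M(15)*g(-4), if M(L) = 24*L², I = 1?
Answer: 70200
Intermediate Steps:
g(t) = 1 + t + t² (g(t) = (t² + 1*t) + 1 = (t² + t) + 1 = (t + t²) + 1 = 1 + t + t²)
M(15)*g(-4) = (24*15²)*(1 - 4 + (-4)²) = (24*225)*(1 - 4 + 16) = 5400*13 = 70200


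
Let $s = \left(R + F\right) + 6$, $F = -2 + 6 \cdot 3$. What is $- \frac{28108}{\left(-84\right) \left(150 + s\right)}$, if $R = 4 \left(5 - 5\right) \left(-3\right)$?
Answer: $\frac{7027}{3612} \approx 1.9455$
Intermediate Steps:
$R = 0$ ($R = 4 \left(5 - 5\right) \left(-3\right) = 4 \cdot 0 \left(-3\right) = 0 \left(-3\right) = 0$)
$F = 16$ ($F = -2 + 18 = 16$)
$s = 22$ ($s = \left(0 + 16\right) + 6 = 16 + 6 = 22$)
$- \frac{28108}{\left(-84\right) \left(150 + s\right)} = - \frac{28108}{\left(-84\right) \left(150 + 22\right)} = - \frac{28108}{\left(-84\right) 172} = - \frac{28108}{-14448} = \left(-28108\right) \left(- \frac{1}{14448}\right) = \frac{7027}{3612}$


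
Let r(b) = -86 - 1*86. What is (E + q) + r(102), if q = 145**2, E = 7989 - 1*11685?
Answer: 17157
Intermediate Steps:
r(b) = -172 (r(b) = -86 - 86 = -172)
E = -3696 (E = 7989 - 11685 = -3696)
q = 21025
(E + q) + r(102) = (-3696 + 21025) - 172 = 17329 - 172 = 17157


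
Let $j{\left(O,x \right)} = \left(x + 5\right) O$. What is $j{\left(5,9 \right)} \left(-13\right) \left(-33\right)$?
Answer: $30030$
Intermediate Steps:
$j{\left(O,x \right)} = O \left(5 + x\right)$ ($j{\left(O,x \right)} = \left(5 + x\right) O = O \left(5 + x\right)$)
$j{\left(5,9 \right)} \left(-13\right) \left(-33\right) = 5 \left(5 + 9\right) \left(-13\right) \left(-33\right) = 5 \cdot 14 \left(-13\right) \left(-33\right) = 70 \left(-13\right) \left(-33\right) = \left(-910\right) \left(-33\right) = 30030$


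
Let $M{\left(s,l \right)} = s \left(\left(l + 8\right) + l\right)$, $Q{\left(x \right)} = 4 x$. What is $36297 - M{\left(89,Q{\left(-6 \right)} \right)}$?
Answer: $39857$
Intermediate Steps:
$M{\left(s,l \right)} = s \left(8 + 2 l\right)$ ($M{\left(s,l \right)} = s \left(\left(8 + l\right) + l\right) = s \left(8 + 2 l\right)$)
$36297 - M{\left(89,Q{\left(-6 \right)} \right)} = 36297 - 2 \cdot 89 \left(4 + 4 \left(-6\right)\right) = 36297 - 2 \cdot 89 \left(4 - 24\right) = 36297 - 2 \cdot 89 \left(-20\right) = 36297 - -3560 = 36297 + 3560 = 39857$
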